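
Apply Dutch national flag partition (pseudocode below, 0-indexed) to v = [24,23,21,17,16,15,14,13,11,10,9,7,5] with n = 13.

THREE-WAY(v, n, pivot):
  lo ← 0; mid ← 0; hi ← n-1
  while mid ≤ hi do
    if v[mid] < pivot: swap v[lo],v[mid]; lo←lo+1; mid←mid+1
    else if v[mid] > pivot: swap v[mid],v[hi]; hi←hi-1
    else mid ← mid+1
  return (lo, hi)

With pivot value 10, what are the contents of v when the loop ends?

[5,7,9,10,15,14,13,11,16,17,21,23,24]

lo=0 mid=0 hi=12
24>10: swap(0,12), hi=11 ⇒ [5,23,21,17,16,15,14,13,11,10,9,7,24]
5<10: swap(0,0), lo=1 mid=1 ⇒ [5,23,21,17,16,15,14,13,11,10,9,7,24]
23>10: swap(1,11), hi=10 ⇒ [5,7,21,17,16,15,14,13,11,10,9,23,24]
7<10: swap(1,1), lo=2 mid=2 ⇒ [5,7,21,17,16,15,14,13,11,10,9,23,24]
21>10: swap(2,10), hi=9 ⇒ [5,7,9,17,16,15,14,13,11,10,21,23,24]
9<10: swap(2,2), lo=3 mid=3 ⇒ [5,7,9,17,16,15,14,13,11,10,21,23,24]
17>10: swap(3,9), hi=8 ⇒ [5,7,9,10,16,15,14,13,11,17,21,23,24]
10=10: mid=4
16>10: swap(4,8), hi=7 ⇒ [5,7,9,10,11,15,14,13,16,17,21,23,24]
11>10: swap(4,7), hi=6 ⇒ [5,7,9,10,13,15,14,11,16,17,21,23,24]
13>10: swap(4,6), hi=5 ⇒ [5,7,9,10,14,15,13,11,16,17,21,23,24]
14>10: swap(4,5), hi=4 ⇒ [5,7,9,10,15,14,13,11,16,17,21,23,24]
15>10: swap(4,4), hi=3 ⇒ [5,7,9,10,15,14,13,11,16,17,21,23,24]
done. lo=3 hi=3; v=[5,7,9,10,15,14,13,11,16,17,21,23,24]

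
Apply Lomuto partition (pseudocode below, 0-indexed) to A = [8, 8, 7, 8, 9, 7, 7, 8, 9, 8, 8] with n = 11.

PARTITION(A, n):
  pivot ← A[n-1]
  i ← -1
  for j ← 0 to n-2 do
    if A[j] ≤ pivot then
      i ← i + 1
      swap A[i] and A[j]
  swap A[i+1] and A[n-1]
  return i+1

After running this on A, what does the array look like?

pivot=8, i=-1
j=0: 8≤8, i=0, swap(0,0) ⇒ [8, 8, 7, 8, 9, 7, 7, 8, 9, 8, 8]
j=1: 8≤8, i=1, swap(1,1) ⇒ [8, 8, 7, 8, 9, 7, 7, 8, 9, 8, 8]
j=2: 7≤8, i=2, swap(2,2) ⇒ [8, 8, 7, 8, 9, 7, 7, 8, 9, 8, 8]
j=3: 8≤8, i=3, swap(3,3) ⇒ [8, 8, 7, 8, 9, 7, 7, 8, 9, 8, 8]
j=4: 9>8, skip
j=5: 7≤8, i=4, swap(4,5) ⇒ [8, 8, 7, 8, 7, 9, 7, 8, 9, 8, 8]
j=6: 7≤8, i=5, swap(5,6) ⇒ [8, 8, 7, 8, 7, 7, 9, 8, 9, 8, 8]
j=7: 8≤8, i=6, swap(6,7) ⇒ [8, 8, 7, 8, 7, 7, 8, 9, 9, 8, 8]
j=8: 9>8, skip
j=9: 8≤8, i=7, swap(7,9) ⇒ [8, 8, 7, 8, 7, 7, 8, 8, 9, 9, 8]
swap(8,10) ⇒ [8, 8, 7, 8, 7, 7, 8, 8, 8, 9, 9]; return 8

[8, 8, 7, 8, 7, 7, 8, 8, 8, 9, 9]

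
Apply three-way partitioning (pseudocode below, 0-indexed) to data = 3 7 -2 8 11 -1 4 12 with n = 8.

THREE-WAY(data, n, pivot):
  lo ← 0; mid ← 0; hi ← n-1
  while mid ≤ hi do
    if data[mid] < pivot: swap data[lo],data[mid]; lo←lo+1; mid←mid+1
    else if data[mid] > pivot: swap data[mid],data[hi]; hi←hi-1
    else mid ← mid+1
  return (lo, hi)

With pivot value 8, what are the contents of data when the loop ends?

pivot = 8; lo=0, mid=0, hi=7
data[mid]=3<8: swap data[0],data[0]; lo=1,mid=1 → 3 7 -2 8 11 -1 4 12
data[mid]=7<8: swap data[1],data[1]; lo=2,mid=2 → 3 7 -2 8 11 -1 4 12
data[mid]=-2<8: swap data[2],data[2]; lo=3,mid=3 → 3 7 -2 8 11 -1 4 12
data[mid]=8=8: mid=4
data[mid]=11>8: swap data[4],data[7]; hi=6 → 3 7 -2 8 12 -1 4 11
data[mid]=12>8: swap data[4],data[6]; hi=5 → 3 7 -2 8 4 -1 12 11
data[mid]=4<8: swap data[3],data[4]; lo=4,mid=5 → 3 7 -2 4 8 -1 12 11
data[mid]=-1<8: swap data[4],data[5]; lo=5,mid=6 → 3 7 -2 4 -1 8 12 11
end: lo=5, hi=5; data = 3 7 -2 4 -1 8 12 11

3 7 -2 4 -1 8 12 11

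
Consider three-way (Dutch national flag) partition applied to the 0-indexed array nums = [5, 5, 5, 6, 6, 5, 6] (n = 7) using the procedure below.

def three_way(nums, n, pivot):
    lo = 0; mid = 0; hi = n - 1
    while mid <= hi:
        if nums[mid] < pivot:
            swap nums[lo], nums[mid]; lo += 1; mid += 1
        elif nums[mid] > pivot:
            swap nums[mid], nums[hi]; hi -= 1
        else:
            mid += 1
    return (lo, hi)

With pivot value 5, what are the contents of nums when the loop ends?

[5, 5, 5, 5, 6, 6, 6]

lo=0 mid=0 hi=6
5=5: mid=1
5=5: mid=2
5=5: mid=3
6>5: swap(3,6), hi=5 ⇒ [5, 5, 5, 6, 6, 5, 6]
6>5: swap(3,5), hi=4 ⇒ [5, 5, 5, 5, 6, 6, 6]
5=5: mid=4
6>5: swap(4,4), hi=3 ⇒ [5, 5, 5, 5, 6, 6, 6]
done. lo=0 hi=3; nums=[5, 5, 5, 5, 6, 6, 6]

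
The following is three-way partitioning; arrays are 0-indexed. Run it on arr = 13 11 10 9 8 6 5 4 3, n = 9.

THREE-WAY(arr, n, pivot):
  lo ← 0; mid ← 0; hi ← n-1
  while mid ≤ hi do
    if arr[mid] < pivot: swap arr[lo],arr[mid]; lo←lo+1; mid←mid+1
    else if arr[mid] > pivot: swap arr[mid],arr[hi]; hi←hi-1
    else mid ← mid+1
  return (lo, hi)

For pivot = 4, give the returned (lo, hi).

pivot = 4; lo=0, mid=0, hi=8
arr[mid]=13>4: swap arr[0],arr[8]; hi=7 → 3 11 10 9 8 6 5 4 13
arr[mid]=3<4: swap arr[0],arr[0]; lo=1,mid=1 → 3 11 10 9 8 6 5 4 13
arr[mid]=11>4: swap arr[1],arr[7]; hi=6 → 3 4 10 9 8 6 5 11 13
arr[mid]=4=4: mid=2
arr[mid]=10>4: swap arr[2],arr[6]; hi=5 → 3 4 5 9 8 6 10 11 13
arr[mid]=5>4: swap arr[2],arr[5]; hi=4 → 3 4 6 9 8 5 10 11 13
arr[mid]=6>4: swap arr[2],arr[4]; hi=3 → 3 4 8 9 6 5 10 11 13
arr[mid]=8>4: swap arr[2],arr[3]; hi=2 → 3 4 9 8 6 5 10 11 13
arr[mid]=9>4: swap arr[2],arr[2]; hi=1 → 3 4 9 8 6 5 10 11 13
end: lo=1, hi=1; arr = 3 4 9 8 6 5 10 11 13

(1, 1)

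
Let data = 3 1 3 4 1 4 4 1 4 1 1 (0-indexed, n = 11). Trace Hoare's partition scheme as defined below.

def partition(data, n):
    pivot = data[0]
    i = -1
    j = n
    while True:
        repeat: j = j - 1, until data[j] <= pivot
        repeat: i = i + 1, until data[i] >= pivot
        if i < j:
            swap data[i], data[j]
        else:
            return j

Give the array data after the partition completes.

pivot = data[0] = 3; i = -1, j = 11
j→10 (data[10]=1≤3), i→0 (data[0]=3≥3); i<j, swap → 1 1 3 4 1 4 4 1 4 1 3
j→9 (data[9]=1≤3), i→2 (data[2]=3≥3); i<j, swap → 1 1 1 4 1 4 4 1 4 3 3
j→7 (data[7]=1≤3), i→3 (data[3]=4≥3); i<j, swap → 1 1 1 1 1 4 4 4 4 3 3
j→4, i→5; i≥j, return j=4. data = 1 1 1 1 1 4 4 4 4 3 3

1 1 1 1 1 4 4 4 4 3 3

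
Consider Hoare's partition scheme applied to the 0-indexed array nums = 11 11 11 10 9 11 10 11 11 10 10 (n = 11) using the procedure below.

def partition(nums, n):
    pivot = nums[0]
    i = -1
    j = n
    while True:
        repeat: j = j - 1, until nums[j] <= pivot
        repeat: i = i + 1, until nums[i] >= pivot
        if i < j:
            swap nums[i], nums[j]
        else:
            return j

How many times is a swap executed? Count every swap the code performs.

pivot = nums[0] = 11; i = -1, j = 11
j→10 (nums[10]=10≤11), i→0 (nums[0]=11≥11); i<j, swap → 10 11 11 10 9 11 10 11 11 10 11
j→9 (nums[9]=10≤11), i→1 (nums[1]=11≥11); i<j, swap → 10 10 11 10 9 11 10 11 11 11 11
j→8 (nums[8]=11≤11), i→2 (nums[2]=11≥11); i<j, swap → 10 10 11 10 9 11 10 11 11 11 11
j→7 (nums[7]=11≤11), i→5 (nums[5]=11≥11); i<j, swap → 10 10 11 10 9 11 10 11 11 11 11
j→6, i→7; i≥j, return j=6. nums = 10 10 11 10 9 11 10 11 11 11 11

4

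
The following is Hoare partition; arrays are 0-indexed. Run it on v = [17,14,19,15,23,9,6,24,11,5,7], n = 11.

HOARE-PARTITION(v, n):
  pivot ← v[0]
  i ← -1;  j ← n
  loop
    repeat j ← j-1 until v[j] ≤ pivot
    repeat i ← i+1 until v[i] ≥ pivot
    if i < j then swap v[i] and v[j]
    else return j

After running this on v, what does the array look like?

pivot=17
j stops at 10 (7), i stops at 0 (17); swap ⇒ [7,14,19,15,23,9,6,24,11,5,17]
j stops at 9 (5), i stops at 2 (19); swap ⇒ [7,14,5,15,23,9,6,24,11,19,17]
j stops at 8 (11), i stops at 4 (23); swap ⇒ [7,14,5,15,11,9,6,24,23,19,17]
j stops at 6, i stops at 7; i≥j ⇒ return 6. v=[7,14,5,15,11,9,6,24,23,19,17]

[7,14,5,15,11,9,6,24,23,19,17]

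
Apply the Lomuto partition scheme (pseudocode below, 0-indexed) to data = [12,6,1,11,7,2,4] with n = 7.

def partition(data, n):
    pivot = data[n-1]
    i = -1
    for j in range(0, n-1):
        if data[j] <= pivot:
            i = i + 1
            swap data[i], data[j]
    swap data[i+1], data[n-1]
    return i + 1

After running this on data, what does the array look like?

pivot = data[6] = 4; i = -1
j=0: data[0]=12 > 4 → no swap
j=1: data[1]=6 > 4 → no swap
j=2: data[2]=1 ≤ 4 → i=0, swap data[0],data[2] → [1,6,12,11,7,2,4]
j=3: data[3]=11 > 4 → no swap
j=4: data[4]=7 > 4 → no swap
j=5: data[5]=2 ≤ 4 → i=1, swap data[1],data[5] → [1,2,12,11,7,6,4]
final swap data[2],data[6] → [1,2,4,11,7,6,12]; return 2

[1,2,4,11,7,6,12]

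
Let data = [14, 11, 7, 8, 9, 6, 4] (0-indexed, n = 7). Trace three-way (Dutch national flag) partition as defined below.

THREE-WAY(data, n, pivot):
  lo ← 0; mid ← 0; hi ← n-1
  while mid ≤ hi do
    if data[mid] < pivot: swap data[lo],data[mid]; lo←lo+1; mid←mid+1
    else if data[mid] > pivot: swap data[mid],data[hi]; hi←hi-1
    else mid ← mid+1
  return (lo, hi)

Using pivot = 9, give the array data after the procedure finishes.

pivot = 9; lo=0, mid=0, hi=6
data[mid]=14>9: swap data[0],data[6]; hi=5 → [4, 11, 7, 8, 9, 6, 14]
data[mid]=4<9: swap data[0],data[0]; lo=1,mid=1 → [4, 11, 7, 8, 9, 6, 14]
data[mid]=11>9: swap data[1],data[5]; hi=4 → [4, 6, 7, 8, 9, 11, 14]
data[mid]=6<9: swap data[1],data[1]; lo=2,mid=2 → [4, 6, 7, 8, 9, 11, 14]
data[mid]=7<9: swap data[2],data[2]; lo=3,mid=3 → [4, 6, 7, 8, 9, 11, 14]
data[mid]=8<9: swap data[3],data[3]; lo=4,mid=4 → [4, 6, 7, 8, 9, 11, 14]
data[mid]=9=9: mid=5
end: lo=4, hi=4; data = [4, 6, 7, 8, 9, 11, 14]

[4, 6, 7, 8, 9, 11, 14]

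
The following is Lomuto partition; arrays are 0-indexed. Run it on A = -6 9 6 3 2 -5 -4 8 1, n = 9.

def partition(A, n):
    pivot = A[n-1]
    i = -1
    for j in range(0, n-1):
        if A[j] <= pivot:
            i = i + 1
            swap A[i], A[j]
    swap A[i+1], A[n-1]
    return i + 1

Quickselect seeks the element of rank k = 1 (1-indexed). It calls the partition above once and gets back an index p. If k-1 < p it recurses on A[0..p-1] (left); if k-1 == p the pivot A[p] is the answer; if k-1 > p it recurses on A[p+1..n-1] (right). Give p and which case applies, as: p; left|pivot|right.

3; left

pivot=1, i=-1
j=0: -6≤1, i=0, swap(0,0) ⇒ -6 9 6 3 2 -5 -4 8 1
j=1: 9>1, skip
j=2: 6>1, skip
j=3: 3>1, skip
j=4: 2>1, skip
j=5: -5≤1, i=1, swap(1,5) ⇒ -6 -5 6 3 2 9 -4 8 1
j=6: -4≤1, i=2, swap(2,6) ⇒ -6 -5 -4 3 2 9 6 8 1
j=7: 8>1, skip
swap(3,8) ⇒ -6 -5 -4 1 2 9 6 8 3; return 3
p = 3; k-1 = 0 < 3 ⇒ left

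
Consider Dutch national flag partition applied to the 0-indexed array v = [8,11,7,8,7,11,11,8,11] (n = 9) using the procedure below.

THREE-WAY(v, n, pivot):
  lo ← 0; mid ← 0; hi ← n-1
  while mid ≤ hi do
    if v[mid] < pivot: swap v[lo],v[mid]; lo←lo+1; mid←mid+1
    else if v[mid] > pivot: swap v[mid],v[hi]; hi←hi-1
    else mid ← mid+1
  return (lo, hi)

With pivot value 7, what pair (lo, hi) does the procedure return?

lo=0 mid=0 hi=8
8>7: swap(0,8), hi=7 ⇒ [11,11,7,8,7,11,11,8,8]
11>7: swap(0,7), hi=6 ⇒ [8,11,7,8,7,11,11,11,8]
8>7: swap(0,6), hi=5 ⇒ [11,11,7,8,7,11,8,11,8]
11>7: swap(0,5), hi=4 ⇒ [11,11,7,8,7,11,8,11,8]
11>7: swap(0,4), hi=3 ⇒ [7,11,7,8,11,11,8,11,8]
7=7: mid=1
11>7: swap(1,3), hi=2 ⇒ [7,8,7,11,11,11,8,11,8]
8>7: swap(1,2), hi=1 ⇒ [7,7,8,11,11,11,8,11,8]
7=7: mid=2
done. lo=0 hi=1; v=[7,7,8,11,11,11,8,11,8]

(0, 1)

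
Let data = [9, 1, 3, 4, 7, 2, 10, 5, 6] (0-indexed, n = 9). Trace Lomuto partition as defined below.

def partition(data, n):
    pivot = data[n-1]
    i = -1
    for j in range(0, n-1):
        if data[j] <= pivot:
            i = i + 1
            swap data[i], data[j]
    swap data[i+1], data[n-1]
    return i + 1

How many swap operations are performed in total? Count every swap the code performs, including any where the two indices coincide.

pivot=6, i=-1
j=0: 9>6, skip
j=1: 1≤6, i=0, swap(0,1) ⇒ [1, 9, 3, 4, 7, 2, 10, 5, 6]
j=2: 3≤6, i=1, swap(1,2) ⇒ [1, 3, 9, 4, 7, 2, 10, 5, 6]
j=3: 4≤6, i=2, swap(2,3) ⇒ [1, 3, 4, 9, 7, 2, 10, 5, 6]
j=4: 7>6, skip
j=5: 2≤6, i=3, swap(3,5) ⇒ [1, 3, 4, 2, 7, 9, 10, 5, 6]
j=6: 10>6, skip
j=7: 5≤6, i=4, swap(4,7) ⇒ [1, 3, 4, 2, 5, 9, 10, 7, 6]
swap(5,8) ⇒ [1, 3, 4, 2, 5, 6, 10, 7, 9]; return 5

6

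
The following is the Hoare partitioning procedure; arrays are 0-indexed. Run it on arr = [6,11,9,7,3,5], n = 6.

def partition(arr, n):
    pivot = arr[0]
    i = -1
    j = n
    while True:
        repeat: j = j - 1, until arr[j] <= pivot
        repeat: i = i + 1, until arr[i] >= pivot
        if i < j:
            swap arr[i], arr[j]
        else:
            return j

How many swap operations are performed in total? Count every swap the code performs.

pivot=6
j stops at 5 (5), i stops at 0 (6); swap ⇒ [5,11,9,7,3,6]
j stops at 4 (3), i stops at 1 (11); swap ⇒ [5,3,9,7,11,6]
j stops at 1, i stops at 2; i≥j ⇒ return 1. arr=[5,3,9,7,11,6]

2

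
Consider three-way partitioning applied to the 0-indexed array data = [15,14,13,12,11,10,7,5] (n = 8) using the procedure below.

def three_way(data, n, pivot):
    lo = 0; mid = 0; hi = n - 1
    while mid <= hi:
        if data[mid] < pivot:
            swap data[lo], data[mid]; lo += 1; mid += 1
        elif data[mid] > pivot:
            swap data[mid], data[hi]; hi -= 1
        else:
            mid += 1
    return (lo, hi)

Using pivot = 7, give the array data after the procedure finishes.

pivot = 7; lo=0, mid=0, hi=7
data[mid]=15>7: swap data[0],data[7]; hi=6 → [5,14,13,12,11,10,7,15]
data[mid]=5<7: swap data[0],data[0]; lo=1,mid=1 → [5,14,13,12,11,10,7,15]
data[mid]=14>7: swap data[1],data[6]; hi=5 → [5,7,13,12,11,10,14,15]
data[mid]=7=7: mid=2
data[mid]=13>7: swap data[2],data[5]; hi=4 → [5,7,10,12,11,13,14,15]
data[mid]=10>7: swap data[2],data[4]; hi=3 → [5,7,11,12,10,13,14,15]
data[mid]=11>7: swap data[2],data[3]; hi=2 → [5,7,12,11,10,13,14,15]
data[mid]=12>7: swap data[2],data[2]; hi=1 → [5,7,12,11,10,13,14,15]
end: lo=1, hi=1; data = [5,7,12,11,10,13,14,15]

[5,7,12,11,10,13,14,15]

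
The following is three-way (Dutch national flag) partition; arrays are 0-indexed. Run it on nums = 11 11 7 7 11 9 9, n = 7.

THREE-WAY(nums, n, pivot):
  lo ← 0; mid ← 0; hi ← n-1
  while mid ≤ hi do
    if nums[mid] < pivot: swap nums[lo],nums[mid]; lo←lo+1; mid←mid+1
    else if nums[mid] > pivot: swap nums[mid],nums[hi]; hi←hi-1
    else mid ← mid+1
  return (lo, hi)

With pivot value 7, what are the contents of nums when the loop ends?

lo=0 mid=0 hi=6
11>7: swap(0,6), hi=5 ⇒ 9 11 7 7 11 9 11
9>7: swap(0,5), hi=4 ⇒ 9 11 7 7 11 9 11
9>7: swap(0,4), hi=3 ⇒ 11 11 7 7 9 9 11
11>7: swap(0,3), hi=2 ⇒ 7 11 7 11 9 9 11
7=7: mid=1
11>7: swap(1,2), hi=1 ⇒ 7 7 11 11 9 9 11
7=7: mid=2
done. lo=0 hi=1; nums=7 7 11 11 9 9 11

7 7 11 11 9 9 11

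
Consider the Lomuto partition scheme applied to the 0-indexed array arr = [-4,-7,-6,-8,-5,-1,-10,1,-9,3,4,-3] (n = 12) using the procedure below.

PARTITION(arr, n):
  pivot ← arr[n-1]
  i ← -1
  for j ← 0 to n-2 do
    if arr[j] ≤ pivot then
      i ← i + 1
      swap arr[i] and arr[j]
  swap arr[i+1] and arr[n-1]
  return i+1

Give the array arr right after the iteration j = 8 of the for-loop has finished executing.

[-4,-7,-6,-8,-5,-10,-9,1,-1,3,4,-3]

pivot = arr[11] = -3; i = -1
j=0: arr[0]=-4 ≤ -3 → i=0, swap arr[0],arr[0] (no change) → [-4,-7,-6,-8,-5,-1,-10,1,-9,3,4,-3]
j=1: arr[1]=-7 ≤ -3 → i=1, swap arr[1],arr[1] (no change) → [-4,-7,-6,-8,-5,-1,-10,1,-9,3,4,-3]
j=2: arr[2]=-6 ≤ -3 → i=2, swap arr[2],arr[2] (no change) → [-4,-7,-6,-8,-5,-1,-10,1,-9,3,4,-3]
j=3: arr[3]=-8 ≤ -3 → i=3, swap arr[3],arr[3] (no change) → [-4,-7,-6,-8,-5,-1,-10,1,-9,3,4,-3]
j=4: arr[4]=-5 ≤ -3 → i=4, swap arr[4],arr[4] (no change) → [-4,-7,-6,-8,-5,-1,-10,1,-9,3,4,-3]
j=5: arr[5]=-1 > -3 → no swap
j=6: arr[6]=-10 ≤ -3 → i=5, swap arr[5],arr[6] → [-4,-7,-6,-8,-5,-10,-1,1,-9,3,4,-3]
j=7: arr[7]=1 > -3 → no swap
j=8: arr[8]=-9 ≤ -3 → i=6, swap arr[6],arr[8] → [-4,-7,-6,-8,-5,-10,-9,1,-1,3,4,-3]
(after j=8) arr = [-4,-7,-6,-8,-5,-10,-9,1,-1,3,4,-3]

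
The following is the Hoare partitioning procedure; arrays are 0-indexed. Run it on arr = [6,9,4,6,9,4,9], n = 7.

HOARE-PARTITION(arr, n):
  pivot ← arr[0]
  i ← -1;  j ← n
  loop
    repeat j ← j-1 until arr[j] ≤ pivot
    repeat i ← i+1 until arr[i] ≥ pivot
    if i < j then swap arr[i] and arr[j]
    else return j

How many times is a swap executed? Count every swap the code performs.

pivot = arr[0] = 6; i = -1, j = 7
j→5 (arr[5]=4≤6), i→0 (arr[0]=6≥6); i<j, swap → [4,9,4,6,9,6,9]
j→3 (arr[3]=6≤6), i→1 (arr[1]=9≥6); i<j, swap → [4,6,4,9,9,6,9]
j→2, i→3; i≥j, return j=2. arr = [4,6,4,9,9,6,9]

2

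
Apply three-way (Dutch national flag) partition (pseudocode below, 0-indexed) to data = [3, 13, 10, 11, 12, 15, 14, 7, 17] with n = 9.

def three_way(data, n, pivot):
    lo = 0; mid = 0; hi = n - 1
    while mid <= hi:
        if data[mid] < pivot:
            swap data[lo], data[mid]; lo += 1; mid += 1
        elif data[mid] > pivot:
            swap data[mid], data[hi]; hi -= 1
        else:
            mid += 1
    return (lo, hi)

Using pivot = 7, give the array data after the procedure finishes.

lo=0 mid=0 hi=8
3<7: swap(0,0), lo=1 mid=1 ⇒ [3, 13, 10, 11, 12, 15, 14, 7, 17]
13>7: swap(1,8), hi=7 ⇒ [3, 17, 10, 11, 12, 15, 14, 7, 13]
17>7: swap(1,7), hi=6 ⇒ [3, 7, 10, 11, 12, 15, 14, 17, 13]
7=7: mid=2
10>7: swap(2,6), hi=5 ⇒ [3, 7, 14, 11, 12, 15, 10, 17, 13]
14>7: swap(2,5), hi=4 ⇒ [3, 7, 15, 11, 12, 14, 10, 17, 13]
15>7: swap(2,4), hi=3 ⇒ [3, 7, 12, 11, 15, 14, 10, 17, 13]
12>7: swap(2,3), hi=2 ⇒ [3, 7, 11, 12, 15, 14, 10, 17, 13]
11>7: swap(2,2), hi=1 ⇒ [3, 7, 11, 12, 15, 14, 10, 17, 13]
done. lo=1 hi=1; data=[3, 7, 11, 12, 15, 14, 10, 17, 13]

[3, 7, 11, 12, 15, 14, 10, 17, 13]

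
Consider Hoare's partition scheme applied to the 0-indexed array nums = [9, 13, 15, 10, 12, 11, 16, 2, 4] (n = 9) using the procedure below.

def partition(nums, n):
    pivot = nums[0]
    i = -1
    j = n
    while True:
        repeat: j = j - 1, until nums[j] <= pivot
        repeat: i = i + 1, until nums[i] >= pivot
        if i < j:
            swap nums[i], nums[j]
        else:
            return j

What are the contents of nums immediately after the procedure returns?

[4, 2, 15, 10, 12, 11, 16, 13, 9]

pivot=9
j stops at 8 (4), i stops at 0 (9); swap ⇒ [4, 13, 15, 10, 12, 11, 16, 2, 9]
j stops at 7 (2), i stops at 1 (13); swap ⇒ [4, 2, 15, 10, 12, 11, 16, 13, 9]
j stops at 1, i stops at 2; i≥j ⇒ return 1. nums=[4, 2, 15, 10, 12, 11, 16, 13, 9]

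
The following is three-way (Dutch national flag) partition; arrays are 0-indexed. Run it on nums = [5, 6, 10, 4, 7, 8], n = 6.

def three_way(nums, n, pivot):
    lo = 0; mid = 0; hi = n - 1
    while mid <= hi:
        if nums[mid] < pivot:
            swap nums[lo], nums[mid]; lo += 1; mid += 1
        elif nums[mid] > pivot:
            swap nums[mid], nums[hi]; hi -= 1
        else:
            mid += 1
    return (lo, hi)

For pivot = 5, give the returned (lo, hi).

(1, 1)

pivot = 5; lo=0, mid=0, hi=5
nums[mid]=5=5: mid=1
nums[mid]=6>5: swap nums[1],nums[5]; hi=4 → [5, 8, 10, 4, 7, 6]
nums[mid]=8>5: swap nums[1],nums[4]; hi=3 → [5, 7, 10, 4, 8, 6]
nums[mid]=7>5: swap nums[1],nums[3]; hi=2 → [5, 4, 10, 7, 8, 6]
nums[mid]=4<5: swap nums[0],nums[1]; lo=1,mid=2 → [4, 5, 10, 7, 8, 6]
nums[mid]=10>5: swap nums[2],nums[2]; hi=1 → [4, 5, 10, 7, 8, 6]
end: lo=1, hi=1; nums = [4, 5, 10, 7, 8, 6]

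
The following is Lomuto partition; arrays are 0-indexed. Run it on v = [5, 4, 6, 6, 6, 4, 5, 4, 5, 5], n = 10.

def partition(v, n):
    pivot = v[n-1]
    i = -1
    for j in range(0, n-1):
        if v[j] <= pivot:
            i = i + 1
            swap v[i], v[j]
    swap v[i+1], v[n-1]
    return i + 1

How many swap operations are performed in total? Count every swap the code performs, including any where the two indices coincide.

pivot=5, i=-1
j=0: 5≤5, i=0, swap(0,0) ⇒ [5, 4, 6, 6, 6, 4, 5, 4, 5, 5]
j=1: 4≤5, i=1, swap(1,1) ⇒ [5, 4, 6, 6, 6, 4, 5, 4, 5, 5]
j=2: 6>5, skip
j=3: 6>5, skip
j=4: 6>5, skip
j=5: 4≤5, i=2, swap(2,5) ⇒ [5, 4, 4, 6, 6, 6, 5, 4, 5, 5]
j=6: 5≤5, i=3, swap(3,6) ⇒ [5, 4, 4, 5, 6, 6, 6, 4, 5, 5]
j=7: 4≤5, i=4, swap(4,7) ⇒ [5, 4, 4, 5, 4, 6, 6, 6, 5, 5]
j=8: 5≤5, i=5, swap(5,8) ⇒ [5, 4, 4, 5, 4, 5, 6, 6, 6, 5]
swap(6,9) ⇒ [5, 4, 4, 5, 4, 5, 5, 6, 6, 6]; return 6

7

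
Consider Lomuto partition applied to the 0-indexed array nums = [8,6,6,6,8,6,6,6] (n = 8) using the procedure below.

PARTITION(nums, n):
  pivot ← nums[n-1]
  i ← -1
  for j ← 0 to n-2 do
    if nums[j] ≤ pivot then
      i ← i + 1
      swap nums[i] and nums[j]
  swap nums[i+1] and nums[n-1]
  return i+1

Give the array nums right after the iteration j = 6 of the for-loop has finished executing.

[6,6,6,6,6,8,8,6]

pivot = nums[7] = 6; i = -1
j=0: nums[0]=8 > 6 → no swap
j=1: nums[1]=6 ≤ 6 → i=0, swap nums[0],nums[1] → [6,8,6,6,8,6,6,6]
j=2: nums[2]=6 ≤ 6 → i=1, swap nums[1],nums[2] → [6,6,8,6,8,6,6,6]
j=3: nums[3]=6 ≤ 6 → i=2, swap nums[2],nums[3] → [6,6,6,8,8,6,6,6]
j=4: nums[4]=8 > 6 → no swap
j=5: nums[5]=6 ≤ 6 → i=3, swap nums[3],nums[5] → [6,6,6,6,8,8,6,6]
j=6: nums[6]=6 ≤ 6 → i=4, swap nums[4],nums[6] → [6,6,6,6,6,8,8,6]
(after j=6) nums = [6,6,6,6,6,8,8,6]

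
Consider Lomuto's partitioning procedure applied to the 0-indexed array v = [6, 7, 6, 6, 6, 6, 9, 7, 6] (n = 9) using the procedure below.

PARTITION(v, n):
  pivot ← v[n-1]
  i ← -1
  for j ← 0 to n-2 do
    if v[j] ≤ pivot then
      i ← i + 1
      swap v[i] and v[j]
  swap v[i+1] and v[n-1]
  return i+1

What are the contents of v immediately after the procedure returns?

pivot=6, i=-1
j=0: 6≤6, i=0, swap(0,0) ⇒ [6, 7, 6, 6, 6, 6, 9, 7, 6]
j=1: 7>6, skip
j=2: 6≤6, i=1, swap(1,2) ⇒ [6, 6, 7, 6, 6, 6, 9, 7, 6]
j=3: 6≤6, i=2, swap(2,3) ⇒ [6, 6, 6, 7, 6, 6, 9, 7, 6]
j=4: 6≤6, i=3, swap(3,4) ⇒ [6, 6, 6, 6, 7, 6, 9, 7, 6]
j=5: 6≤6, i=4, swap(4,5) ⇒ [6, 6, 6, 6, 6, 7, 9, 7, 6]
j=6: 9>6, skip
j=7: 7>6, skip
swap(5,8) ⇒ [6, 6, 6, 6, 6, 6, 9, 7, 7]; return 5

[6, 6, 6, 6, 6, 6, 9, 7, 7]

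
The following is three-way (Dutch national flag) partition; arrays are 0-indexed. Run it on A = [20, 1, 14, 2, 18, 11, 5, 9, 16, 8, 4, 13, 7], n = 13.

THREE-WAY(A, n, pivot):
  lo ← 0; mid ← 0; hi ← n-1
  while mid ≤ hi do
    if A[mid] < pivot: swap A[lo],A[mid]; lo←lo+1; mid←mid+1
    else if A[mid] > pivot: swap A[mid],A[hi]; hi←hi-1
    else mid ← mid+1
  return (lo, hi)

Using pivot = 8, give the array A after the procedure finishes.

[7, 1, 4, 2, 5, 8, 9, 16, 11, 18, 13, 14, 20]

pivot = 8; lo=0, mid=0, hi=12
A[mid]=20>8: swap A[0],A[12]; hi=11 → [7, 1, 14, 2, 18, 11, 5, 9, 16, 8, 4, 13, 20]
A[mid]=7<8: swap A[0],A[0]; lo=1,mid=1 → [7, 1, 14, 2, 18, 11, 5, 9, 16, 8, 4, 13, 20]
A[mid]=1<8: swap A[1],A[1]; lo=2,mid=2 → [7, 1, 14, 2, 18, 11, 5, 9, 16, 8, 4, 13, 20]
A[mid]=14>8: swap A[2],A[11]; hi=10 → [7, 1, 13, 2, 18, 11, 5, 9, 16, 8, 4, 14, 20]
A[mid]=13>8: swap A[2],A[10]; hi=9 → [7, 1, 4, 2, 18, 11, 5, 9, 16, 8, 13, 14, 20]
A[mid]=4<8: swap A[2],A[2]; lo=3,mid=3 → [7, 1, 4, 2, 18, 11, 5, 9, 16, 8, 13, 14, 20]
A[mid]=2<8: swap A[3],A[3]; lo=4,mid=4 → [7, 1, 4, 2, 18, 11, 5, 9, 16, 8, 13, 14, 20]
A[mid]=18>8: swap A[4],A[9]; hi=8 → [7, 1, 4, 2, 8, 11, 5, 9, 16, 18, 13, 14, 20]
A[mid]=8=8: mid=5
A[mid]=11>8: swap A[5],A[8]; hi=7 → [7, 1, 4, 2, 8, 16, 5, 9, 11, 18, 13, 14, 20]
A[mid]=16>8: swap A[5],A[7]; hi=6 → [7, 1, 4, 2, 8, 9, 5, 16, 11, 18, 13, 14, 20]
A[mid]=9>8: swap A[5],A[6]; hi=5 → [7, 1, 4, 2, 8, 5, 9, 16, 11, 18, 13, 14, 20]
A[mid]=5<8: swap A[4],A[5]; lo=5,mid=6 → [7, 1, 4, 2, 5, 8, 9, 16, 11, 18, 13, 14, 20]
end: lo=5, hi=5; A = [7, 1, 4, 2, 5, 8, 9, 16, 11, 18, 13, 14, 20]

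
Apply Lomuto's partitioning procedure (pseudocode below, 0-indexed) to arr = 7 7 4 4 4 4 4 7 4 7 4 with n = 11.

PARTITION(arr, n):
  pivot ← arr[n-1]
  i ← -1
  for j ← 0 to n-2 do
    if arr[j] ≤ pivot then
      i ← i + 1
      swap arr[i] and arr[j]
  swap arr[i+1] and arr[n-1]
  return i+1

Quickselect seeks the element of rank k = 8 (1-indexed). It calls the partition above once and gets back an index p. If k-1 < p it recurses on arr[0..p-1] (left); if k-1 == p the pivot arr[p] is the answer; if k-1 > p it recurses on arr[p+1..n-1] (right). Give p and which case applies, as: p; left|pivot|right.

6; right

pivot = arr[10] = 4; i = -1
j=0: arr[0]=7 > 4 → no swap
j=1: arr[1]=7 > 4 → no swap
j=2: arr[2]=4 ≤ 4 → i=0, swap arr[0],arr[2] → 4 7 7 4 4 4 4 7 4 7 4
j=3: arr[3]=4 ≤ 4 → i=1, swap arr[1],arr[3] → 4 4 7 7 4 4 4 7 4 7 4
j=4: arr[4]=4 ≤ 4 → i=2, swap arr[2],arr[4] → 4 4 4 7 7 4 4 7 4 7 4
j=5: arr[5]=4 ≤ 4 → i=3, swap arr[3],arr[5] → 4 4 4 4 7 7 4 7 4 7 4
j=6: arr[6]=4 ≤ 4 → i=4, swap arr[4],arr[6] → 4 4 4 4 4 7 7 7 4 7 4
j=7: arr[7]=7 > 4 → no swap
j=8: arr[8]=4 ≤ 4 → i=5, swap arr[5],arr[8] → 4 4 4 4 4 4 7 7 7 7 4
j=9: arr[9]=7 > 4 → no swap
final swap arr[6],arr[10] → 4 4 4 4 4 4 4 7 7 7 7; return 6
p = 6; k-1 = 7 > 6 ⇒ right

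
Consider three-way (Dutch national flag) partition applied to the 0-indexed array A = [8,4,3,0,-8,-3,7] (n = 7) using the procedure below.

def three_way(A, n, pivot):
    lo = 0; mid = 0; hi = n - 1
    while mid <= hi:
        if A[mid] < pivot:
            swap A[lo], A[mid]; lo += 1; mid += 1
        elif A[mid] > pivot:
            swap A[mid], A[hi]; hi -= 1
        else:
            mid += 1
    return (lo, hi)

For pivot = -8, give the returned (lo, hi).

(0, 0)

pivot = -8; lo=0, mid=0, hi=6
A[mid]=8>-8: swap A[0],A[6]; hi=5 → [7,4,3,0,-8,-3,8]
A[mid]=7>-8: swap A[0],A[5]; hi=4 → [-3,4,3,0,-8,7,8]
A[mid]=-3>-8: swap A[0],A[4]; hi=3 → [-8,4,3,0,-3,7,8]
A[mid]=-8=-8: mid=1
A[mid]=4>-8: swap A[1],A[3]; hi=2 → [-8,0,3,4,-3,7,8]
A[mid]=0>-8: swap A[1],A[2]; hi=1 → [-8,3,0,4,-3,7,8]
A[mid]=3>-8: swap A[1],A[1]; hi=0 → [-8,3,0,4,-3,7,8]
end: lo=0, hi=0; A = [-8,3,0,4,-3,7,8]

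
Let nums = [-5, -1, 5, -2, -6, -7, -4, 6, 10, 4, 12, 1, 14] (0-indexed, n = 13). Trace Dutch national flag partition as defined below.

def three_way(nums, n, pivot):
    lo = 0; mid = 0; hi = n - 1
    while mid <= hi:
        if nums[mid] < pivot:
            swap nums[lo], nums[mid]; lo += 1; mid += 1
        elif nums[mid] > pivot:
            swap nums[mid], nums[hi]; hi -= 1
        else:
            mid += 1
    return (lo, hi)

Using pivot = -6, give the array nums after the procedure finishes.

[-7, -6, -2, 5, -1, -4, 6, 10, 4, 12, 1, 14, -5]

lo=0 mid=0 hi=12
-5>-6: swap(0,12), hi=11 ⇒ [14, -1, 5, -2, -6, -7, -4, 6, 10, 4, 12, 1, -5]
14>-6: swap(0,11), hi=10 ⇒ [1, -1, 5, -2, -6, -7, -4, 6, 10, 4, 12, 14, -5]
1>-6: swap(0,10), hi=9 ⇒ [12, -1, 5, -2, -6, -7, -4, 6, 10, 4, 1, 14, -5]
12>-6: swap(0,9), hi=8 ⇒ [4, -1, 5, -2, -6, -7, -4, 6, 10, 12, 1, 14, -5]
4>-6: swap(0,8), hi=7 ⇒ [10, -1, 5, -2, -6, -7, -4, 6, 4, 12, 1, 14, -5]
10>-6: swap(0,7), hi=6 ⇒ [6, -1, 5, -2, -6, -7, -4, 10, 4, 12, 1, 14, -5]
6>-6: swap(0,6), hi=5 ⇒ [-4, -1, 5, -2, -6, -7, 6, 10, 4, 12, 1, 14, -5]
-4>-6: swap(0,5), hi=4 ⇒ [-7, -1, 5, -2, -6, -4, 6, 10, 4, 12, 1, 14, -5]
-7<-6: swap(0,0), lo=1 mid=1 ⇒ [-7, -1, 5, -2, -6, -4, 6, 10, 4, 12, 1, 14, -5]
-1>-6: swap(1,4), hi=3 ⇒ [-7, -6, 5, -2, -1, -4, 6, 10, 4, 12, 1, 14, -5]
-6=-6: mid=2
5>-6: swap(2,3), hi=2 ⇒ [-7, -6, -2, 5, -1, -4, 6, 10, 4, 12, 1, 14, -5]
-2>-6: swap(2,2), hi=1 ⇒ [-7, -6, -2, 5, -1, -4, 6, 10, 4, 12, 1, 14, -5]
done. lo=1 hi=1; nums=[-7, -6, -2, 5, -1, -4, 6, 10, 4, 12, 1, 14, -5]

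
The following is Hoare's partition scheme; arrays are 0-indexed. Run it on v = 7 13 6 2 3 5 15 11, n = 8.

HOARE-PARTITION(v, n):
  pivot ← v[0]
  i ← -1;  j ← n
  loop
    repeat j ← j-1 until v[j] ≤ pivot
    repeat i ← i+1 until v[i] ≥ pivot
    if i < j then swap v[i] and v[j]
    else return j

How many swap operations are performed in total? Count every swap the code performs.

2

pivot = v[0] = 7; i = -1, j = 8
j→5 (v[5]=5≤7), i→0 (v[0]=7≥7); i<j, swap → 5 13 6 2 3 7 15 11
j→4 (v[4]=3≤7), i→1 (v[1]=13≥7); i<j, swap → 5 3 6 2 13 7 15 11
j→3, i→4; i≥j, return j=3. v = 5 3 6 2 13 7 15 11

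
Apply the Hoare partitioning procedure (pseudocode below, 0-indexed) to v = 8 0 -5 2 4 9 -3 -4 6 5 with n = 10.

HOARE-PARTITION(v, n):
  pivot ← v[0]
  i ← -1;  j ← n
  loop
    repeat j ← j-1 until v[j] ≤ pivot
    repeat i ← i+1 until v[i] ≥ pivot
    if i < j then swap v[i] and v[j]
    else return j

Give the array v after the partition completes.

5 0 -5 2 4 6 -3 -4 9 8

pivot = v[0] = 8; i = -1, j = 10
j→9 (v[9]=5≤8), i→0 (v[0]=8≥8); i<j, swap → 5 0 -5 2 4 9 -3 -4 6 8
j→8 (v[8]=6≤8), i→5 (v[5]=9≥8); i<j, swap → 5 0 -5 2 4 6 -3 -4 9 8
j→7, i→8; i≥j, return j=7. v = 5 0 -5 2 4 6 -3 -4 9 8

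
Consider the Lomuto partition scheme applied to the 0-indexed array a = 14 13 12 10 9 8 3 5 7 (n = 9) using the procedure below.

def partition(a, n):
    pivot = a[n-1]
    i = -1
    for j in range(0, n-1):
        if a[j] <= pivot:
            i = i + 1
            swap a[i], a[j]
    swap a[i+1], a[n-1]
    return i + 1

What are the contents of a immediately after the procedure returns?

3 5 7 10 9 8 14 13 12

pivot=7, i=-1
j=0: 14>7, skip
j=1: 13>7, skip
j=2: 12>7, skip
j=3: 10>7, skip
j=4: 9>7, skip
j=5: 8>7, skip
j=6: 3≤7, i=0, swap(0,6) ⇒ 3 13 12 10 9 8 14 5 7
j=7: 5≤7, i=1, swap(1,7) ⇒ 3 5 12 10 9 8 14 13 7
swap(2,8) ⇒ 3 5 7 10 9 8 14 13 12; return 2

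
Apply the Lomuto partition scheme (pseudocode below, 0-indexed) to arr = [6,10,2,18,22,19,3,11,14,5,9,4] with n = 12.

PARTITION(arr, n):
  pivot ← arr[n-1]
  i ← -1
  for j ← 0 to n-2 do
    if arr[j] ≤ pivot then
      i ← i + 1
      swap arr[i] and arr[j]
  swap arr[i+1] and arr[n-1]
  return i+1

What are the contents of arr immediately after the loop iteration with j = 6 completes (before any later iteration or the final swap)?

[2,3,6,18,22,19,10,11,14,5,9,4]

pivot=4, i=-1
j=0: 6>4, skip
j=1: 10>4, skip
j=2: 2≤4, i=0, swap(0,2) ⇒ [2,10,6,18,22,19,3,11,14,5,9,4]
j=3: 18>4, skip
j=4: 22>4, skip
j=5: 19>4, skip
j=6: 3≤4, i=1, swap(1,6) ⇒ [2,3,6,18,22,19,10,11,14,5,9,4]
(after j=6) arr = [2,3,6,18,22,19,10,11,14,5,9,4]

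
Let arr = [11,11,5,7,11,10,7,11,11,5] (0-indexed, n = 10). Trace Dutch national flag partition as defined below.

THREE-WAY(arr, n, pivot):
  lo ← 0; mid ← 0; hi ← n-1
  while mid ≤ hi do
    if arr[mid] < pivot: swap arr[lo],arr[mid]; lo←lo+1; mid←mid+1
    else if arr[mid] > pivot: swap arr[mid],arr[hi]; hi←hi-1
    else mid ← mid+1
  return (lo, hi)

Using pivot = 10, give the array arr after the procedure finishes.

lo=0 mid=0 hi=9
11>10: swap(0,9), hi=8 ⇒ [5,11,5,7,11,10,7,11,11,11]
5<10: swap(0,0), lo=1 mid=1 ⇒ [5,11,5,7,11,10,7,11,11,11]
11>10: swap(1,8), hi=7 ⇒ [5,11,5,7,11,10,7,11,11,11]
11>10: swap(1,7), hi=6 ⇒ [5,11,5,7,11,10,7,11,11,11]
11>10: swap(1,6), hi=5 ⇒ [5,7,5,7,11,10,11,11,11,11]
7<10: swap(1,1), lo=2 mid=2 ⇒ [5,7,5,7,11,10,11,11,11,11]
5<10: swap(2,2), lo=3 mid=3 ⇒ [5,7,5,7,11,10,11,11,11,11]
7<10: swap(3,3), lo=4 mid=4 ⇒ [5,7,5,7,11,10,11,11,11,11]
11>10: swap(4,5), hi=4 ⇒ [5,7,5,7,10,11,11,11,11,11]
10=10: mid=5
done. lo=4 hi=4; arr=[5,7,5,7,10,11,11,11,11,11]

[5,7,5,7,10,11,11,11,11,11]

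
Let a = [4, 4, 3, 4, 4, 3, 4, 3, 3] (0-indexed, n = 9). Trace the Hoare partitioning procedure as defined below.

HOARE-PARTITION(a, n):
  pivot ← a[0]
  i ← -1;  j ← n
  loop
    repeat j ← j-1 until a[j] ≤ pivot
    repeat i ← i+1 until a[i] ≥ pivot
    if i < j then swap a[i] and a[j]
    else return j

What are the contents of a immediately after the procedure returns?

pivot = a[0] = 4; i = -1, j = 9
j→8 (a[8]=3≤4), i→0 (a[0]=4≥4); i<j, swap → [3, 4, 3, 4, 4, 3, 4, 3, 4]
j→7 (a[7]=3≤4), i→1 (a[1]=4≥4); i<j, swap → [3, 3, 3, 4, 4, 3, 4, 4, 4]
j→6 (a[6]=4≤4), i→3 (a[3]=4≥4); i<j, swap → [3, 3, 3, 4, 4, 3, 4, 4, 4]
j→5 (a[5]=3≤4), i→4 (a[4]=4≥4); i<j, swap → [3, 3, 3, 4, 3, 4, 4, 4, 4]
j→4, i→5; i≥j, return j=4. a = [3, 3, 3, 4, 3, 4, 4, 4, 4]

[3, 3, 3, 4, 3, 4, 4, 4, 4]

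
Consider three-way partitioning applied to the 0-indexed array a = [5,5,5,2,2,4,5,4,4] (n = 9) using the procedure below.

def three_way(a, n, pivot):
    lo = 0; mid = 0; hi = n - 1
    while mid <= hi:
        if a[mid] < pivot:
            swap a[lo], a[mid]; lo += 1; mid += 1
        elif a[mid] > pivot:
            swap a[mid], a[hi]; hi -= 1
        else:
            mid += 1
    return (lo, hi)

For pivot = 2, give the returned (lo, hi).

(0, 1)

pivot = 2; lo=0, mid=0, hi=8
a[mid]=5>2: swap a[0],a[8]; hi=7 → [4,5,5,2,2,4,5,4,5]
a[mid]=4>2: swap a[0],a[7]; hi=6 → [4,5,5,2,2,4,5,4,5]
a[mid]=4>2: swap a[0],a[6]; hi=5 → [5,5,5,2,2,4,4,4,5]
a[mid]=5>2: swap a[0],a[5]; hi=4 → [4,5,5,2,2,5,4,4,5]
a[mid]=4>2: swap a[0],a[4]; hi=3 → [2,5,5,2,4,5,4,4,5]
a[mid]=2=2: mid=1
a[mid]=5>2: swap a[1],a[3]; hi=2 → [2,2,5,5,4,5,4,4,5]
a[mid]=2=2: mid=2
a[mid]=5>2: swap a[2],a[2]; hi=1 → [2,2,5,5,4,5,4,4,5]
end: lo=0, hi=1; a = [2,2,5,5,4,5,4,4,5]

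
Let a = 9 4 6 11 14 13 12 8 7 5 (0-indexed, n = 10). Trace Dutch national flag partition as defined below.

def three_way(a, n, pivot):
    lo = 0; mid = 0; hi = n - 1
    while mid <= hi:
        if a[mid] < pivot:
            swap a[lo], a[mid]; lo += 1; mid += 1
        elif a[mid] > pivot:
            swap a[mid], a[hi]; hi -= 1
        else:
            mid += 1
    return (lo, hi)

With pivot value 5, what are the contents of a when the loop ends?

4 5 11 14 13 12 8 7 6 9

pivot = 5; lo=0, mid=0, hi=9
a[mid]=9>5: swap a[0],a[9]; hi=8 → 5 4 6 11 14 13 12 8 7 9
a[mid]=5=5: mid=1
a[mid]=4<5: swap a[0],a[1]; lo=1,mid=2 → 4 5 6 11 14 13 12 8 7 9
a[mid]=6>5: swap a[2],a[8]; hi=7 → 4 5 7 11 14 13 12 8 6 9
a[mid]=7>5: swap a[2],a[7]; hi=6 → 4 5 8 11 14 13 12 7 6 9
a[mid]=8>5: swap a[2],a[6]; hi=5 → 4 5 12 11 14 13 8 7 6 9
a[mid]=12>5: swap a[2],a[5]; hi=4 → 4 5 13 11 14 12 8 7 6 9
a[mid]=13>5: swap a[2],a[4]; hi=3 → 4 5 14 11 13 12 8 7 6 9
a[mid]=14>5: swap a[2],a[3]; hi=2 → 4 5 11 14 13 12 8 7 6 9
a[mid]=11>5: swap a[2],a[2]; hi=1 → 4 5 11 14 13 12 8 7 6 9
end: lo=1, hi=1; a = 4 5 11 14 13 12 8 7 6 9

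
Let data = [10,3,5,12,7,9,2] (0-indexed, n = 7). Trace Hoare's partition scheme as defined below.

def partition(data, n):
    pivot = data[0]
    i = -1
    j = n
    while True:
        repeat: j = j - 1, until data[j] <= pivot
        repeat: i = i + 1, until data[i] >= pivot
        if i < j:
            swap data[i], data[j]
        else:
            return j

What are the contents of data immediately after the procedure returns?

pivot=10
j stops at 6 (2), i stops at 0 (10); swap ⇒ [2,3,5,12,7,9,10]
j stops at 5 (9), i stops at 3 (12); swap ⇒ [2,3,5,9,7,12,10]
j stops at 4, i stops at 5; i≥j ⇒ return 4. data=[2,3,5,9,7,12,10]

[2,3,5,9,7,12,10]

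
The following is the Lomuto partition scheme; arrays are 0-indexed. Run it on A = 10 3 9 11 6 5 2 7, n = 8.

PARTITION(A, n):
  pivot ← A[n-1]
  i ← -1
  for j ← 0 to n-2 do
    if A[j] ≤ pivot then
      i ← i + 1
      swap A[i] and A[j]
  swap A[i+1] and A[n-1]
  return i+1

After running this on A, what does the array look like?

3 6 5 2 7 9 11 10

pivot=7, i=-1
j=0: 10>7, skip
j=1: 3≤7, i=0, swap(0,1) ⇒ 3 10 9 11 6 5 2 7
j=2: 9>7, skip
j=3: 11>7, skip
j=4: 6≤7, i=1, swap(1,4) ⇒ 3 6 9 11 10 5 2 7
j=5: 5≤7, i=2, swap(2,5) ⇒ 3 6 5 11 10 9 2 7
j=6: 2≤7, i=3, swap(3,6) ⇒ 3 6 5 2 10 9 11 7
swap(4,7) ⇒ 3 6 5 2 7 9 11 10; return 4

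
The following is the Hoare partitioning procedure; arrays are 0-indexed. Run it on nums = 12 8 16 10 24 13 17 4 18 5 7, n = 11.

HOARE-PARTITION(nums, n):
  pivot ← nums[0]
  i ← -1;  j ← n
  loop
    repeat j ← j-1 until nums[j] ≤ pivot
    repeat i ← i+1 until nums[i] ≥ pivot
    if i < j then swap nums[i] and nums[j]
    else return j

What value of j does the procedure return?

pivot=12
j stops at 10 (7), i stops at 0 (12); swap ⇒ 7 8 16 10 24 13 17 4 18 5 12
j stops at 9 (5), i stops at 2 (16); swap ⇒ 7 8 5 10 24 13 17 4 18 16 12
j stops at 7 (4), i stops at 4 (24); swap ⇒ 7 8 5 10 4 13 17 24 18 16 12
j stops at 4, i stops at 5; i≥j ⇒ return 4. nums=7 8 5 10 4 13 17 24 18 16 12

4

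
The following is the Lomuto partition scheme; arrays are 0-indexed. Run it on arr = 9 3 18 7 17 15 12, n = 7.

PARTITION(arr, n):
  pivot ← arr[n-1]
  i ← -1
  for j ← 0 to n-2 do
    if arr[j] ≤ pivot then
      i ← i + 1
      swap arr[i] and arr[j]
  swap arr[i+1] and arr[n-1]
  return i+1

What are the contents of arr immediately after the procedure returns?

9 3 7 12 17 15 18

pivot=12, i=-1
j=0: 9≤12, i=0, swap(0,0) ⇒ 9 3 18 7 17 15 12
j=1: 3≤12, i=1, swap(1,1) ⇒ 9 3 18 7 17 15 12
j=2: 18>12, skip
j=3: 7≤12, i=2, swap(2,3) ⇒ 9 3 7 18 17 15 12
j=4: 17>12, skip
j=5: 15>12, skip
swap(3,6) ⇒ 9 3 7 12 17 15 18; return 3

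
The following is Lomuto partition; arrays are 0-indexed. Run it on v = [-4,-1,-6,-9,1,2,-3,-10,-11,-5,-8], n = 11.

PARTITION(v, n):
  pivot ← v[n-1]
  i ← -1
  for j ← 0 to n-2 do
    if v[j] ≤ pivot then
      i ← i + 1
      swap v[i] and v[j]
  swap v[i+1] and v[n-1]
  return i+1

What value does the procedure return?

pivot = v[10] = -8; i = -1
j=0: v[0]=-4 > -8 → no swap
j=1: v[1]=-1 > -8 → no swap
j=2: v[2]=-6 > -8 → no swap
j=3: v[3]=-9 ≤ -8 → i=0, swap v[0],v[3] → [-9,-1,-6,-4,1,2,-3,-10,-11,-5,-8]
j=4: v[4]=1 > -8 → no swap
j=5: v[5]=2 > -8 → no swap
j=6: v[6]=-3 > -8 → no swap
j=7: v[7]=-10 ≤ -8 → i=1, swap v[1],v[7] → [-9,-10,-6,-4,1,2,-3,-1,-11,-5,-8]
j=8: v[8]=-11 ≤ -8 → i=2, swap v[2],v[8] → [-9,-10,-11,-4,1,2,-3,-1,-6,-5,-8]
j=9: v[9]=-5 > -8 → no swap
final swap v[3],v[10] → [-9,-10,-11,-8,1,2,-3,-1,-6,-5,-4]; return 3

3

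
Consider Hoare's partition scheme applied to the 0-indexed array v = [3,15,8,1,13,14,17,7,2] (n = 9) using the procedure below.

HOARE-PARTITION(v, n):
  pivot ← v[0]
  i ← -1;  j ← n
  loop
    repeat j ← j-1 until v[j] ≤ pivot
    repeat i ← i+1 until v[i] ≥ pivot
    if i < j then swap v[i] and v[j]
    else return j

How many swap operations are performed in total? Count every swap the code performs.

2

pivot = v[0] = 3; i = -1, j = 9
j→8 (v[8]=2≤3), i→0 (v[0]=3≥3); i<j, swap → [2,15,8,1,13,14,17,7,3]
j→3 (v[3]=1≤3), i→1 (v[1]=15≥3); i<j, swap → [2,1,8,15,13,14,17,7,3]
j→1, i→2; i≥j, return j=1. v = [2,1,8,15,13,14,17,7,3]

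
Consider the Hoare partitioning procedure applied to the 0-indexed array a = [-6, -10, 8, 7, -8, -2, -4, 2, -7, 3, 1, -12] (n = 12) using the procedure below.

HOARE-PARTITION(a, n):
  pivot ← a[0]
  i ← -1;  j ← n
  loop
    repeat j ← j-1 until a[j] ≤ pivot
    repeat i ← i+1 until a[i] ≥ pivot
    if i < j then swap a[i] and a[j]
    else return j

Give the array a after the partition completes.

pivot=-6
j stops at 11 (-12), i stops at 0 (-6); swap ⇒ [-12, -10, 8, 7, -8, -2, -4, 2, -7, 3, 1, -6]
j stops at 8 (-7), i stops at 2 (8); swap ⇒ [-12, -10, -7, 7, -8, -2, -4, 2, 8, 3, 1, -6]
j stops at 4 (-8), i stops at 3 (7); swap ⇒ [-12, -10, -7, -8, 7, -2, -4, 2, 8, 3, 1, -6]
j stops at 3, i stops at 4; i≥j ⇒ return 3. a=[-12, -10, -7, -8, 7, -2, -4, 2, 8, 3, 1, -6]

[-12, -10, -7, -8, 7, -2, -4, 2, 8, 3, 1, -6]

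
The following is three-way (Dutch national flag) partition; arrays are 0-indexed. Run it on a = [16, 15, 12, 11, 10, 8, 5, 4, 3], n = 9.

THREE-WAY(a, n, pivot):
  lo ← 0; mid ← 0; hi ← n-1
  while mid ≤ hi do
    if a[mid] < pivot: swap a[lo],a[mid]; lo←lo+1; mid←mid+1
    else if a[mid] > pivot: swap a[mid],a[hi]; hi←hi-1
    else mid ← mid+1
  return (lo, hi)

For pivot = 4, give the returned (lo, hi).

lo=0 mid=0 hi=8
16>4: swap(0,8), hi=7 ⇒ [3, 15, 12, 11, 10, 8, 5, 4, 16]
3<4: swap(0,0), lo=1 mid=1 ⇒ [3, 15, 12, 11, 10, 8, 5, 4, 16]
15>4: swap(1,7), hi=6 ⇒ [3, 4, 12, 11, 10, 8, 5, 15, 16]
4=4: mid=2
12>4: swap(2,6), hi=5 ⇒ [3, 4, 5, 11, 10, 8, 12, 15, 16]
5>4: swap(2,5), hi=4 ⇒ [3, 4, 8, 11, 10, 5, 12, 15, 16]
8>4: swap(2,4), hi=3 ⇒ [3, 4, 10, 11, 8, 5, 12, 15, 16]
10>4: swap(2,3), hi=2 ⇒ [3, 4, 11, 10, 8, 5, 12, 15, 16]
11>4: swap(2,2), hi=1 ⇒ [3, 4, 11, 10, 8, 5, 12, 15, 16]
done. lo=1 hi=1; a=[3, 4, 11, 10, 8, 5, 12, 15, 16]

(1, 1)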